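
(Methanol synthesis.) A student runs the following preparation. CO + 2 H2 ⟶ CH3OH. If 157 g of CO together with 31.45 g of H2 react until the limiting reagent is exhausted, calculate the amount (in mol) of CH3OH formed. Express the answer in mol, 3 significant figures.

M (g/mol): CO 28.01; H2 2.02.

n(CO) = 157.0 / 28.01 = 5.605 mol
n(H2) = 31.45 / 2.02 = 15.57 mol
n/ν for CO = 5.605/1 = 5.605
n/ν for H2 = 15.57/2 = 7.785
Smallest n/ν is CO → limiting reagent.
n(CH3OH) = (1/1) × 5.605 = 5.605 mol

5.61 mol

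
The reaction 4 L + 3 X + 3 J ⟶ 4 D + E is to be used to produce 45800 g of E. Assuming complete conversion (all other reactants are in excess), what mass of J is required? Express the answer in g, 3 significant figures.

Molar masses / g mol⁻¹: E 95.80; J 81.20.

116000 g

n(E) = 45800 / 95.80 = 478.1 mol
n(J) = (3/1) × 478.1 = 1434 mol
mass = 1434 × 81.20 = 116400 g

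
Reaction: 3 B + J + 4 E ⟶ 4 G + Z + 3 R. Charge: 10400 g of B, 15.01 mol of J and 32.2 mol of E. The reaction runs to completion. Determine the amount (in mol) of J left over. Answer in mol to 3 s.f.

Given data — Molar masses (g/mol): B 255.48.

6.96 mol

n(B) = 10400 / 255.48 = 40.71 mol
n(J) = 15.01 mol
n(E) = 32.20 mol
n/ν for B = 40.71/3 = 13.57
n/ν for J = 15.01/1 = 15.01
n/ν for E = 32.20/4 = 8.050
Smallest n/ν is E → limiting reagent.
J consumed = (1/4) × 32.20 = 8.050 mol
J remaining = 15.01 − 8.050 = 6.960 mol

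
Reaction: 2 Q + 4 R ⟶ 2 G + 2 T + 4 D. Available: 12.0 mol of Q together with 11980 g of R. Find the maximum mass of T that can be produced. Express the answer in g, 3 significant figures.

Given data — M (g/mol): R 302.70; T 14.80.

n(Q) = 12.00 mol
n(R) = 11980 / 302.70 = 39.58 mol
n/ν → Q: 6.000, R: 9.895; Q is limiting.
n(T) = (2/2) × 12.00 = 12.00 mol
mass = 12.00 × 14.80 = 177.6 g

178 g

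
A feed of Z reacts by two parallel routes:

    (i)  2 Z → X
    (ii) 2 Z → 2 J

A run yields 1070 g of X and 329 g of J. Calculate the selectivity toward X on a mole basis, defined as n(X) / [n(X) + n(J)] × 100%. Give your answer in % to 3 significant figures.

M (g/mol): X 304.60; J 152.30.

61.9 %

n(X) = 1070 / 304.60 = 3.513 mol
n(J) = 329 / 152.30 = 2.160 mol
selectivity = 3.513/(3.513+2.160) × 100 = 61.92 %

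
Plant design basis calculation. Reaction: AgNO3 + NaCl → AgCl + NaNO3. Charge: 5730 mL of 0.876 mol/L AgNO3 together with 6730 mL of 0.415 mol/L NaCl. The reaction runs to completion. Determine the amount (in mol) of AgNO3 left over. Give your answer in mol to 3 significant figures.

n(AgNO3) = 0.876 × 5730/1000 = 5.019 mol
n(NaCl) = 0.415 × 6730/1000 = 2.793 mol
n/ν for AgNO3 = 5.019/1 = 5.019
n/ν for NaCl = 2.793/1 = 2.793
Smallest n/ν is NaCl → limiting reagent.
AgNO3 consumed = (1/1) × 2.793 = 2.793 mol
AgNO3 remaining = 5.019 − 2.793 = 2.226 mol

2.23 mol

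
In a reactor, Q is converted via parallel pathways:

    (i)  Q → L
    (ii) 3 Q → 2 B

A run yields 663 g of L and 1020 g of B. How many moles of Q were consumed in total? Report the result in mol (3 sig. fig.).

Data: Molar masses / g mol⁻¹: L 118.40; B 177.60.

14.2 mol

n(L) = 663 / 118.40 = 5.600 mol
n(B) = 1020 / 177.60 = 5.743 mol
n(Q) via (i) = (1/1)×5.600 = 5.600 mol
n(Q) via (ii) = (3/2)×5.743 = 8.615 mol
total n(Q) = 5.600 + 8.615 = 14.22 mol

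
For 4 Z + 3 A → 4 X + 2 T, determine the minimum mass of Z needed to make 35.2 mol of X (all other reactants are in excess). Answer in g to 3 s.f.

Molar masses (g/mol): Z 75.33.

2650 g

n(X) = 35.20 mol
n(Z) = (4/4) × 35.20 = 35.20 mol
mass = 35.20 × 75.33 = 2652 g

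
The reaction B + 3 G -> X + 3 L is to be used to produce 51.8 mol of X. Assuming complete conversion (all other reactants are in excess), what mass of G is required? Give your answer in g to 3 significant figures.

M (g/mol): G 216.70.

n(X) = 51.80 mol
n(G) = (3/1) × 51.80 = 155.4 mol
mass = 155.4 × 216.70 = 33680 g

33700 g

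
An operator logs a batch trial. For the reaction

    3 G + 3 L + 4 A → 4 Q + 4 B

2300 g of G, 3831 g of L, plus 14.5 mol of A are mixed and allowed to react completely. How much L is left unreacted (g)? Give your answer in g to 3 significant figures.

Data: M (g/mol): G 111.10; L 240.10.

1220 g

n(G) = 2300 / 111.10 = 20.70 mol
n(L) = 3831 / 240.10 = 15.96 mol
n(A) = 14.50 mol
n/ν for G = 20.70/3 = 6.900
n/ν for L = 15.96/3 = 5.320
n/ν for A = 14.50/4 = 3.625
Smallest n/ν is A → limiting reagent.
L consumed = (3/4) × 14.50 = 10.88 mol
L remaining = 15.96 − 10.88 = 5.080 mol
mass = 5.080 × 240.10 = 1220 g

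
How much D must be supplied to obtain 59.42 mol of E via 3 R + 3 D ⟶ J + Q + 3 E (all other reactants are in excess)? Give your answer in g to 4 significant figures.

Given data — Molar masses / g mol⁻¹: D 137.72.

n(E) = 59.42 mol
n(D) = (3/3) × 59.42 = 59.42 mol
mass = 59.42 × 137.72 = 8183 g

8183 g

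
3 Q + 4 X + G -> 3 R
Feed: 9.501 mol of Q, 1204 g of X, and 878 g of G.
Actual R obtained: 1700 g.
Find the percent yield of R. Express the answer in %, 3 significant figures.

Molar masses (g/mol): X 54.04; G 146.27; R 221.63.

80.7 %

n(Q) = 9.501 mol
n(X) = 1204 / 54.04 = 22.28 mol
n(G) = 878.0 / 146.27 = 6.003 mol
n/ν → Q: 3.167, X: 5.570, G: 6.003; Q is limiting.
theoretical n(R) = (3/3) × 9.501 = 9.501 mol → 2106 g
% yield = 1700 / 2106 × 100 = 80.72 %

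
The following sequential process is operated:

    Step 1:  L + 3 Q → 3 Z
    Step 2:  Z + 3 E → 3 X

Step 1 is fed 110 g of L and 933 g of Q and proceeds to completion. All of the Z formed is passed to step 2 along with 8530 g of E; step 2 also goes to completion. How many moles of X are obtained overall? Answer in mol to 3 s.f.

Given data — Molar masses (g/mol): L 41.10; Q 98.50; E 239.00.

24.1 mol

Step 1:
n(L) = 110.0 / 41.10 = 2.676 mol
n(Q) = 933.0 / 98.50 = 9.472 mol
n/ν for L = 2.676/1 = 2.676
n/ν for Q = 9.472/3 = 3.157
Smallest n/ν is L → limiting reagent.
n(Z) produced = (3/1) × 2.676 = 8.028 mol
Step 2:
n(Z) available = 8.028 mol
n(E) = 8530 / 239.00 = 35.69 mol
n/ν for Z = 8.028/1 = 8.028
n/ν for E = 35.69/3 = 11.90
Smallest n/ν is Z → limiting reagent.
n(X) = (3/1) × 8.028 = 24.08 mol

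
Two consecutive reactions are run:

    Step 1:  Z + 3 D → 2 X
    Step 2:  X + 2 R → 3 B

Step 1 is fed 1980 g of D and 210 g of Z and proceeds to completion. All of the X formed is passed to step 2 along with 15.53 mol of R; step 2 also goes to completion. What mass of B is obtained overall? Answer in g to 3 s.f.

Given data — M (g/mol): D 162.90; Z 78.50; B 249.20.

Step 1:
n(D) = 1980 / 162.90 = 12.15 mol
n(Z) = 210.0 / 78.50 = 2.675 mol
n/ν for D = 12.15/3 = 4.050
n/ν for Z = 2.675/1 = 2.675
Smallest n/ν is Z → limiting reagent.
n(X) produced = (2/1) × 2.675 = 5.350 mol
Step 2:
n(X) available = 5.350 mol
n(R) = 15.53 mol
n/ν for X = 5.350/1 = 5.350
n/ν for R = 15.53/2 = 7.765
Smallest n/ν is X → limiting reagent.
n(B) = (3/1) × 5.350 = 16.05 mol
mass = 16.05 × 249.20 = 4000 g

4000 g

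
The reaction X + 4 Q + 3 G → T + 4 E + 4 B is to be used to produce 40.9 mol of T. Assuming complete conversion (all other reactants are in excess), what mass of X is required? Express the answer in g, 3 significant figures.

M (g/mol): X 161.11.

6590 g

n(T) = 40.90 mol
n(X) = (1/1) × 40.90 = 40.90 mol
mass = 40.90 × 161.11 = 6589 g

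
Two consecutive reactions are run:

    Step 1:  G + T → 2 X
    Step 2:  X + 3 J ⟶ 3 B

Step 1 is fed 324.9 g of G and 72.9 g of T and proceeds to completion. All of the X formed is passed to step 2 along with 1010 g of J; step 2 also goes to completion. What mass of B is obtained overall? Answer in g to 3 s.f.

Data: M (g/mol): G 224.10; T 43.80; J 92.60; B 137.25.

Step 1:
n(G) = 324.9 / 224.10 = 1.450 mol
n(T) = 72.90 / 43.80 = 1.664 mol
n/ν for G = 1.450/1 = 1.450
n/ν for T = 1.664/1 = 1.664
Smallest n/ν is G → limiting reagent.
n(X) produced = (2/1) × 1.450 = 2.900 mol
Step 2:
n(X) available = 2.900 mol
n(J) = 1010 / 92.60 = 10.91 mol
n/ν for X = 2.900/1 = 2.900
n/ν for J = 10.91/3 = 3.637
Smallest n/ν is X → limiting reagent.
n(B) = (3/1) × 2.900 = 8.700 mol
mass = 8.700 × 137.25 = 1194 g

1190 g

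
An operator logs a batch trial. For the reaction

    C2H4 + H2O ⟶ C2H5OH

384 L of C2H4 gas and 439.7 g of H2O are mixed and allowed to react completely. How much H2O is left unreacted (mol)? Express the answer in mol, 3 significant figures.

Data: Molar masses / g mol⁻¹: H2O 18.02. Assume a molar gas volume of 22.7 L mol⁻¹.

7.48 mol

n(C2H4) = 384.0 / 22.7 = 16.92 mol
n(H2O) = 439.7 / 18.02 = 24.40 mol
n/ν → C2H4: 16.92, H2O: 24.40; C2H4 is limiting.
H2O consumed = (1/1) × 16.92 = 16.92 mol
H2O remaining = 24.40 − 16.92 = 7.480 mol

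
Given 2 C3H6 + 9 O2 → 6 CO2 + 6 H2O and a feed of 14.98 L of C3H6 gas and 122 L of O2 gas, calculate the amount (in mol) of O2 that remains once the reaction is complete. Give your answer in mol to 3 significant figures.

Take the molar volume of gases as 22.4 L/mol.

n(C3H6) = 14.98 / 22.4 = 0.6688 mol
n(O2) = 122.0 / 22.4 = 5.446 mol
n/ν → C3H6: 0.3344, O2: 0.6051; C3H6 is limiting.
O2 consumed = (9/2) × 0.6688 = 3.010 mol
O2 remaining = 5.446 − 3.010 = 2.436 mol

2.44 mol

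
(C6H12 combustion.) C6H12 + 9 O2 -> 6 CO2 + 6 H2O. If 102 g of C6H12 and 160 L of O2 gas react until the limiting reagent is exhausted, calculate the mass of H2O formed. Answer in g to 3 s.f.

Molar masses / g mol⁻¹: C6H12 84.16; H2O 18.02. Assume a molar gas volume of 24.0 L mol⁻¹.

80.1 g

n(C6H12) = 102.0 / 84.16 = 1.212 mol
n(O2) = 160.0 / 24.0 = 6.667 mol
n/ν → C6H12: 1.212, O2: 0.7408; O2 is limiting.
n(H2O) = (6/9) × 6.667 = 4.445 mol
mass = 4.445 × 18.02 = 80.10 g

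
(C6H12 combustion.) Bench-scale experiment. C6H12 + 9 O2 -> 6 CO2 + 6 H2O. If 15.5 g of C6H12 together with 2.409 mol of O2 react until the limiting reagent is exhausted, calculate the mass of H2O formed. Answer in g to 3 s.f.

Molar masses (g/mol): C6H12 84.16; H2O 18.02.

n(C6H12) = 15.50 / 84.16 = 0.1842 mol
n(O2) = 2.409 mol
n/ν for C6H12 = 0.1842/1 = 0.1842
n/ν for O2 = 2.409/9 = 0.2677
Smallest n/ν is C6H12 → limiting reagent.
n(H2O) = (6/1) × 0.1842 = 1.105 mol
mass = 1.105 × 18.02 = 19.91 g

19.9 g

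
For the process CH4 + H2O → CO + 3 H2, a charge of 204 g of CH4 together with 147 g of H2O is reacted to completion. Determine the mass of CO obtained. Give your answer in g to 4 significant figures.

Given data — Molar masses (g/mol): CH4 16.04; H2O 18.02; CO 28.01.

n(CH4) = 204.0 / 16.04 = 12.72 mol
n(H2O) = 147.0 / 18.02 = 8.158 mol
n/ν for CH4 = 12.72/1 = 12.72
n/ν for H2O = 8.158/1 = 8.158
Smallest n/ν is H2O → limiting reagent.
n(CO) = (1/1) × 8.158 = 8.158 mol
mass = 8.158 × 28.01 = 228.5 g

228.5 g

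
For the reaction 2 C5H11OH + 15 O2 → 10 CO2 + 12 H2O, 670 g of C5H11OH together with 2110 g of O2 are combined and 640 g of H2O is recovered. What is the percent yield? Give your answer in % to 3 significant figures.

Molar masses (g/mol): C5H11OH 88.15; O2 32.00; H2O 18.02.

n(C5H11OH) = 670.0 / 88.15 = 7.601 mol
n(O2) = 2110 / 32.00 = 65.94 mol
n/ν → C5H11OH: 3.801, O2: 4.396; C5H11OH is limiting.
theoretical n(H2O) = (12/2) × 7.601 = 45.61 mol → 821.9 g
% yield = 640 / 821.9 × 100 = 77.87 %

77.9 %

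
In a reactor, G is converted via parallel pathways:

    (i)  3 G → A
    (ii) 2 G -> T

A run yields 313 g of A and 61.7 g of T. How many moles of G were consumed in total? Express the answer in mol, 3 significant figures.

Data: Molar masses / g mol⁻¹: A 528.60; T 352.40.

n(A) = 313 / 528.60 = 0.5921 mol
n(T) = 61.7 / 352.40 = 0.1751 mol
n(G) via (i) = (3/1)×0.5921 = 1.776 mol
n(G) via (ii) = (2/1)×0.1751 = 0.3502 mol
total n(G) = 1.776 + 0.3502 = 2.126 mol

2.13 mol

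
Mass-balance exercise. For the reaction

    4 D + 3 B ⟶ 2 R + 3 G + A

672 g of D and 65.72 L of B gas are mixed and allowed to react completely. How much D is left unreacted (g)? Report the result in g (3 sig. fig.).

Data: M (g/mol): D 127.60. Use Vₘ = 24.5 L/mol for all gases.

n(D) = 672.0 / 127.60 = 5.266 mol
n(B) = 65.72 / 24.5 = 2.682 mol
n/ν for D = 5.266/4 = 1.317
n/ν for B = 2.682/3 = 0.8940
Smallest n/ν is B → limiting reagent.
D consumed = (4/3) × 2.682 = 3.576 mol
D remaining = 5.266 − 3.576 = 1.690 mol
mass = 1.690 × 127.60 = 215.6 g

216 g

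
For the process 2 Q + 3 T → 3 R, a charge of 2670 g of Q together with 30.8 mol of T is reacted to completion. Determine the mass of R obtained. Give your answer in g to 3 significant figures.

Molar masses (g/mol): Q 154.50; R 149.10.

3870 g

n(Q) = 2670 / 154.50 = 17.28 mol
n(T) = 30.80 mol
n/ν for Q = 17.28/2 = 8.640
n/ν for T = 30.80/3 = 10.27
Smallest n/ν is Q → limiting reagent.
n(R) = (3/2) × 17.28 = 25.92 mol
mass = 25.92 × 149.10 = 3865 g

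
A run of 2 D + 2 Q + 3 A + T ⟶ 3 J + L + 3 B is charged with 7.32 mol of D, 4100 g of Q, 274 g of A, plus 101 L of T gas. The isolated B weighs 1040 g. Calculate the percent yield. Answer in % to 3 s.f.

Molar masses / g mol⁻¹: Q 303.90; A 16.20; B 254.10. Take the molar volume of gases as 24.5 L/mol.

n(D) = 7.320 mol
n(Q) = 4100 / 303.90 = 13.49 mol
n(A) = 274.0 / 16.20 = 16.91 mol
n(T) = 101.0 / 24.5 = 4.122 mol
n/ν for D = 7.320/2 = 3.660
n/ν for Q = 13.49/2 = 6.745
n/ν for A = 16.91/3 = 5.637
n/ν for T = 4.122/1 = 4.122
Smallest n/ν is D → limiting reagent.
theoretical n(B) = (3/2) × 7.320 = 10.98 mol → 2790 g
% yield = 1040 / 2790 × 100 = 37.28 %

37.3 %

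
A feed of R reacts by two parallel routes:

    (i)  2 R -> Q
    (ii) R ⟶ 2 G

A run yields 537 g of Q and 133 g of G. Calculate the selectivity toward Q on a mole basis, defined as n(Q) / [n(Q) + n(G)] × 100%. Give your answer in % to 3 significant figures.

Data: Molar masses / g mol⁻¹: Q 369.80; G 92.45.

50.2 %

n(Q) = 537 / 369.80 = 1.452 mol
n(G) = 133 / 92.45 = 1.439 mol
selectivity = 1.452/(1.452+1.439) × 100 = 50.22 %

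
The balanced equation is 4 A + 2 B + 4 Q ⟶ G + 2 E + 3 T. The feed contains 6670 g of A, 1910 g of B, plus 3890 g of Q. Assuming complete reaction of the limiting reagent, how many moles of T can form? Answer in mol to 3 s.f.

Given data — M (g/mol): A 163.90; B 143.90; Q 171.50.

n(A) = 6670 / 163.90 = 40.70 mol
n(B) = 1910 / 143.90 = 13.27 mol
n(Q) = 3890 / 171.50 = 22.68 mol
n/ν for A = 40.70/4 = 10.18
n/ν for B = 13.27/2 = 6.635
n/ν for Q = 22.68/4 = 5.670
Smallest n/ν is Q → limiting reagent.
n(T) = (3/4) × 22.68 = 17.01 mol

17.0 mol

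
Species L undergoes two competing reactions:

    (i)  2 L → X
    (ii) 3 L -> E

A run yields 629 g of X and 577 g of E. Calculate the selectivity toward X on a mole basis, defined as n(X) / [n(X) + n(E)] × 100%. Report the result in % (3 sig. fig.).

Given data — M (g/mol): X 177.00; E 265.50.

62.1 %

n(X) = 629 / 177.00 = 3.554 mol
n(E) = 577 / 265.50 = 2.173 mol
selectivity = 3.554/(3.554+2.173) × 100 = 62.06 %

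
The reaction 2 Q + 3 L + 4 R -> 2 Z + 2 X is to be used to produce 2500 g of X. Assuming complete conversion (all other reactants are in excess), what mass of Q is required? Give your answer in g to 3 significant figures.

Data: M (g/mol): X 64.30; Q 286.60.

11100 g

n(X) = 2500 / 64.30 = 38.88 mol
n(Q) = (2/2) × 38.88 = 38.88 mol
mass = 38.88 × 286.60 = 11140 g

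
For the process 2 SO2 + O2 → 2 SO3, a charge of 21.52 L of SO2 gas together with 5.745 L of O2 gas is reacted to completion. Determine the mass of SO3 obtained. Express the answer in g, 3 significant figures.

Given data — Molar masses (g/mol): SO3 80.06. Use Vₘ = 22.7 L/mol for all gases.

40.5 g

n(SO2) = 21.52 / 22.7 = 0.9480 mol
n(O2) = 5.745 / 22.7 = 0.2531 mol
n/ν for SO2 = 0.9480/2 = 0.4740
n/ν for O2 = 0.2531/1 = 0.2531
Smallest n/ν is O2 → limiting reagent.
n(SO3) = (2/1) × 0.2531 = 0.5062 mol
mass = 0.5062 × 80.06 = 40.53 g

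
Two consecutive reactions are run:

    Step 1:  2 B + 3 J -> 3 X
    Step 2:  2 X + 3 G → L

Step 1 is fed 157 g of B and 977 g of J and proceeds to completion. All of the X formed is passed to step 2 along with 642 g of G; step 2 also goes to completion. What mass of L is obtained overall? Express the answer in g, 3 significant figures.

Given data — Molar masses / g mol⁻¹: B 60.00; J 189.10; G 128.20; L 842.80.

Step 1:
n(B) = 157.0 / 60.00 = 2.617 mol
n(J) = 977.0 / 189.10 = 5.167 mol
n/ν → B: 1.309, J: 1.722; B is limiting.
n(X) produced = (3/2) × 2.617 = 3.926 mol
Step 2:
n(X) available = 3.926 mol
n(G) = 642.0 / 128.20 = 5.008 mol
n/ν → X: 1.963, G: 1.669; G is limiting.
n(L) = (1/3) × 5.008 = 1.669 mol
mass = 1.669 × 842.80 = 1407 g

1410 g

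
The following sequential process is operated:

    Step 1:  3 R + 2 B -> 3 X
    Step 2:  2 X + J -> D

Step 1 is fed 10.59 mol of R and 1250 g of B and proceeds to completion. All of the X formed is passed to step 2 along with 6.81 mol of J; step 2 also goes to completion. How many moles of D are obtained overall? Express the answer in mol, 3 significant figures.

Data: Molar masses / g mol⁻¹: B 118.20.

Step 1:
n(R) = 10.59 mol
n(B) = 1250 / 118.20 = 10.58 mol
n/ν for R = 10.59/3 = 3.530
n/ν for B = 10.58/2 = 5.290
Smallest n/ν is R → limiting reagent.
n(X) produced = (3/3) × 10.59 = 10.59 mol
Step 2:
n(X) available = 10.59 mol
n(J) = 6.810 mol
n/ν for X = 10.59/2 = 5.295
n/ν for J = 6.810/1 = 6.810
Smallest n/ν is X → limiting reagent.
n(D) = (1/2) × 10.59 = 5.295 mol

5.30 mol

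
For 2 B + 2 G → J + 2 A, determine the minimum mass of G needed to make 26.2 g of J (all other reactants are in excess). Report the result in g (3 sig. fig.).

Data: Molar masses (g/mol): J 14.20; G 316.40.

1170 g

n(J) = 26.2 / 14.20 = 1.845 mol
n(G) = (2/1) × 1.845 = 3.690 mol
mass = 3.690 × 316.40 = 1168 g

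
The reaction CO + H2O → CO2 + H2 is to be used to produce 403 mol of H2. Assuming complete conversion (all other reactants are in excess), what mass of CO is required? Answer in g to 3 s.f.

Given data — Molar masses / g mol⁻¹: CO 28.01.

11300 g

n(H2) = 403.0 mol
n(CO) = (1/1) × 403.0 = 403.0 mol
mass = 403.0 × 28.01 = 11290 g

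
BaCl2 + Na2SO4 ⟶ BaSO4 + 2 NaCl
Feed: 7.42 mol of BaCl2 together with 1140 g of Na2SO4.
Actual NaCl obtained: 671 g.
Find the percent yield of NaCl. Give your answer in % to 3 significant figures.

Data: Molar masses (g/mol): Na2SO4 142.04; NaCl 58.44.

n(BaCl2) = 7.420 mol
n(Na2SO4) = 1140 / 142.04 = 8.026 mol
n/ν → BaCl2: 7.420, Na2SO4: 8.026; BaCl2 is limiting.
theoretical n(NaCl) = (2/1) × 7.420 = 14.84 mol → 867.2 g
% yield = 671 / 867.2 × 100 = 77.38 %

77.4 %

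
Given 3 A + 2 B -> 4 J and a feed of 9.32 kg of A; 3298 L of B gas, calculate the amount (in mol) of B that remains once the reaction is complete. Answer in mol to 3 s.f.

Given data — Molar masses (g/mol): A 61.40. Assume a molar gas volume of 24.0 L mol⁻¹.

36.2 mol

n(A) = 9.320×1000 / 61.40 = 151.8 mol
n(B) = 3298 / 24.0 = 137.4 mol
n/ν for A = 151.8/3 = 50.60
n/ν for B = 137.4/2 = 68.70
Smallest n/ν is A → limiting reagent.
B consumed = (2/3) × 151.8 = 101.2 mol
B remaining = 137.4 − 101.2 = 36.20 mol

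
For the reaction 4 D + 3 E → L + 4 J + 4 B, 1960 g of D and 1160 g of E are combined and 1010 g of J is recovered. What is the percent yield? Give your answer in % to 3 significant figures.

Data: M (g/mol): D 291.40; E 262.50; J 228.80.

74.9 %

n(D) = 1960 / 291.40 = 6.726 mol
n(E) = 1160 / 262.50 = 4.419 mol
n/ν for D = 6.726/4 = 1.682
n/ν for E = 4.419/3 = 1.473
Smallest n/ν is E → limiting reagent.
theoretical n(J) = (4/3) × 4.419 = 5.892 mol → 1348 g
% yield = 1010 / 1348 × 100 = 74.93 %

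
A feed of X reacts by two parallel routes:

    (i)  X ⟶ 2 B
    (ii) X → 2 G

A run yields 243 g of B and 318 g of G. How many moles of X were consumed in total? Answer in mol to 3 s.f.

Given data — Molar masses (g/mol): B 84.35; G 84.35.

n(B) = 243 / 84.35 = 2.881 mol
n(G) = 318 / 84.35 = 3.770 mol
n(X) via (i) = (1/2)×2.881 = 1.441 mol
n(X) via (ii) = (1/2)×3.770 = 1.885 mol
total n(X) = 1.441 + 1.885 = 3.326 mol

3.33 mol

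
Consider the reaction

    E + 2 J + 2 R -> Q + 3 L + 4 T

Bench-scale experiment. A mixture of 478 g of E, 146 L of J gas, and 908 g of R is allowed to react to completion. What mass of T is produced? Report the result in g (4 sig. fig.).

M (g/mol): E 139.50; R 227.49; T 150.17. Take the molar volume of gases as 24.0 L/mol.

n(E) = 478.0 / 139.50 = 3.427 mol
n(J) = 146.0 / 24.0 = 6.083 mol
n(R) = 908.0 / 227.49 = 3.991 mol
n/ν → E: 3.427, J: 3.042, R: 1.996; R is limiting.
n(T) = (4/2) × 3.991 = 7.982 mol
mass = 7.982 × 150.17 = 1199 g

1199 g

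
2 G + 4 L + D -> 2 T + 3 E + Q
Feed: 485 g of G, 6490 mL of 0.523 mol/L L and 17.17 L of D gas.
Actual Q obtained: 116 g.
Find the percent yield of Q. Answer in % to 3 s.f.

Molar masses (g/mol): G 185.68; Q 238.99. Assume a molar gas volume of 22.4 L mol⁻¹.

63.3 %

n(G) = 485.0 / 185.68 = 2.612 mol
n(L) = 0.523 × 6490/1000 = 3.394 mol
n(D) = 17.17 / 22.4 = 0.7665 mol
n/ν → G: 1.306, L: 0.8485, D: 0.7665; D is limiting.
theoretical n(Q) = (1/1) × 0.7665 = 0.7665 mol → 183.2 g
% yield = 116 / 183.2 × 100 = 63.32 %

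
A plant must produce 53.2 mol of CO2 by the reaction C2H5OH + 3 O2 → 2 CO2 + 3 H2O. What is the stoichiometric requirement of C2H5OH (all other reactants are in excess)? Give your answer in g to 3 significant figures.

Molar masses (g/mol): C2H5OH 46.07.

n(CO2) = 53.20 mol
n(C2H5OH) = (1/2) × 53.20 = 26.60 mol
mass = 26.60 × 46.07 = 1225 g

1230 g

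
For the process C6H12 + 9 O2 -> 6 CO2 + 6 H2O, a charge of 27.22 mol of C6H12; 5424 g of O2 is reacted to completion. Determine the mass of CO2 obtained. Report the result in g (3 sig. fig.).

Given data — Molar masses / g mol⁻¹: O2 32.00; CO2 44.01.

n(C6H12) = 27.22 mol
n(O2) = 5424 / 32.00 = 169.5 mol
n/ν for C6H12 = 27.22/1 = 27.22
n/ν for O2 = 169.5/9 = 18.83
Smallest n/ν is O2 → limiting reagent.
n(CO2) = (6/9) × 169.5 = 113.0 mol
mass = 113.0 × 44.01 = 4973 g

4970 g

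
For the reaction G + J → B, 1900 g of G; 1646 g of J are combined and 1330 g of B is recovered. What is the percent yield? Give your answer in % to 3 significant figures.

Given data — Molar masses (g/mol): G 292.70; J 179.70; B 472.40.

n(G) = 1900 / 292.70 = 6.491 mol
n(J) = 1646 / 179.70 = 9.160 mol
n/ν for G = 6.491/1 = 6.491
n/ν for J = 9.160/1 = 9.160
Smallest n/ν is G → limiting reagent.
theoretical n(B) = (1/1) × 6.491 = 6.491 mol → 3066 g
% yield = 1330 / 3066 × 100 = 43.38 %

43.4 %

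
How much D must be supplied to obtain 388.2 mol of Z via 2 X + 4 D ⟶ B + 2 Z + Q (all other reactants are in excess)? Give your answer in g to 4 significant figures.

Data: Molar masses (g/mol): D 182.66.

n(Z) = 388.2 mol
n(D) = (4/2) × 388.2 = 776.4 mol
mass = 776.4 × 182.66 = 141800 g

141800 g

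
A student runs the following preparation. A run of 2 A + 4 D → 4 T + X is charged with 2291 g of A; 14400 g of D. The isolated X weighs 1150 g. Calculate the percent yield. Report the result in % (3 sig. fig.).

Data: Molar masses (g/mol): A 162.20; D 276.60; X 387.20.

n(A) = 2291 / 162.20 = 14.12 mol
n(D) = 14400 / 276.60 = 52.06 mol
n/ν for A = 14.12/2 = 7.060
n/ν for D = 52.06/4 = 13.02
Smallest n/ν is A → limiting reagent.
theoretical n(X) = (1/2) × 14.12 = 7.060 mol → 2734 g
% yield = 1150 / 2734 × 100 = 42.06 %

42.1 %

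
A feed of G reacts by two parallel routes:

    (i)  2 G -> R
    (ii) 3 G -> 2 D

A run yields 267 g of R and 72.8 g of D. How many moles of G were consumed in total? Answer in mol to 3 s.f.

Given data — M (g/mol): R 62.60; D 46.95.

10.9 mol

n(R) = 267 / 62.60 = 4.265 mol
n(D) = 72.8 / 46.95 = 1.551 mol
n(G) via (i) = (2/1)×4.265 = 8.530 mol
n(G) via (ii) = (3/2)×1.551 = 2.327 mol
total n(G) = 8.530 + 2.327 = 10.86 mol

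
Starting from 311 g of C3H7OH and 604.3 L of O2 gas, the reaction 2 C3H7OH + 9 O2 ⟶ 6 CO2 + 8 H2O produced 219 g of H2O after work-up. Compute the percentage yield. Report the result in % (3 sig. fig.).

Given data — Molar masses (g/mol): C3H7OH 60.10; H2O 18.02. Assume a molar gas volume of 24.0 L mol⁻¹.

n(C3H7OH) = 311.0 / 60.10 = 5.175 mol
n(O2) = 604.3 / 24.0 = 25.18 mol
n/ν → C3H7OH: 2.588, O2: 2.798; C3H7OH is limiting.
theoretical n(H2O) = (8/2) × 5.175 = 20.70 mol → 373.0 g
% yield = 219 / 373.0 × 100 = 58.71 %

58.7 %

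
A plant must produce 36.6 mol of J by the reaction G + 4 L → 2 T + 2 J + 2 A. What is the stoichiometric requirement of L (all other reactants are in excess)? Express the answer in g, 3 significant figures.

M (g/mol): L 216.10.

15800 g

n(J) = 36.60 mol
n(L) = (4/2) × 36.60 = 73.20 mol
mass = 73.20 × 216.10 = 15820 g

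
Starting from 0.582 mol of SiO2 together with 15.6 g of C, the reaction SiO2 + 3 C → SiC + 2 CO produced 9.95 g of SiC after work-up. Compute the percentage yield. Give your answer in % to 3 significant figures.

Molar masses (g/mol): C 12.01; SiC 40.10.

57.3 %

n(SiO2) = 0.5820 mol
n(C) = 15.60 / 12.01 = 1.299 mol
n/ν for SiO2 = 0.5820/1 = 0.5820
n/ν for C = 1.299/3 = 0.4330
Smallest n/ν is C → limiting reagent.
theoretical n(SiC) = (1/3) × 1.299 = 0.4330 mol → 17.36 g
% yield = 9.95 / 17.36 × 100 = 57.32 %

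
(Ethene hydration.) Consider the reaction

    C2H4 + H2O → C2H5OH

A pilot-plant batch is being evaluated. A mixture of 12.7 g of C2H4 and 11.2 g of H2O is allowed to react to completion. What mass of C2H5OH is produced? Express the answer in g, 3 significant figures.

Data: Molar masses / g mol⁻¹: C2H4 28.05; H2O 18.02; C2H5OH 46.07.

n(C2H4) = 12.70 / 28.05 = 0.4528 mol
n(H2O) = 11.20 / 18.02 = 0.6215 mol
n/ν for C2H4 = 0.4528/1 = 0.4528
n/ν for H2O = 0.6215/1 = 0.6215
Smallest n/ν is C2H4 → limiting reagent.
n(C2H5OH) = (1/1) × 0.4528 = 0.4528 mol
mass = 0.4528 × 46.07 = 20.86 g

20.9 g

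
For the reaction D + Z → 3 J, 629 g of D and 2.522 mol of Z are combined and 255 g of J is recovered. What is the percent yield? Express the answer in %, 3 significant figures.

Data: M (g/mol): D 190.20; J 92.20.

n(D) = 629.0 / 190.20 = 3.307 mol
n(Z) = 2.522 mol
n/ν for D = 3.307/1 = 3.307
n/ν for Z = 2.522/1 = 2.522
Smallest n/ν is Z → limiting reagent.
theoretical n(J) = (3/1) × 2.522 = 7.566 mol → 697.6 g
% yield = 255 / 697.6 × 100 = 36.55 %

36.6 %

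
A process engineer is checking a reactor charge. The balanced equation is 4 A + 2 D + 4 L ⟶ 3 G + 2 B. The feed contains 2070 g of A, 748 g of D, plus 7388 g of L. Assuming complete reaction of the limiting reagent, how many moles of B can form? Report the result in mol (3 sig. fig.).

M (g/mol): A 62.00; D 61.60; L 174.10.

12.1 mol

n(A) = 2070 / 62.00 = 33.39 mol
n(D) = 748.0 / 61.60 = 12.14 mol
n(L) = 7388 / 174.10 = 42.44 mol
n/ν for A = 33.39/4 = 8.348
n/ν for D = 12.14/2 = 6.070
n/ν for L = 42.44/4 = 10.61
Smallest n/ν is D → limiting reagent.
n(B) = (2/2) × 12.14 = 12.14 mol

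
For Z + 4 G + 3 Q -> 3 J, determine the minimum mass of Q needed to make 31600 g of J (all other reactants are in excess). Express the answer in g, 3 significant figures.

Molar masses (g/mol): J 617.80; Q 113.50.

5810 g

n(J) = 31600 / 617.80 = 51.15 mol
n(Q) = (3/3) × 51.15 = 51.15 mol
mass = 51.15 × 113.50 = 5806 g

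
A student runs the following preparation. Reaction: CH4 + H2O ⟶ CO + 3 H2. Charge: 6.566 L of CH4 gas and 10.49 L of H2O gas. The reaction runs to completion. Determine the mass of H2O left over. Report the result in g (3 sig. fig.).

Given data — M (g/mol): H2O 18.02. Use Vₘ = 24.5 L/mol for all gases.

n(CH4) = 6.566 / 24.5 = 0.2680 mol
n(H2O) = 10.49 / 24.5 = 0.4282 mol
n/ν for CH4 = 0.2680/1 = 0.2680
n/ν for H2O = 0.4282/1 = 0.4282
Smallest n/ν is CH4 → limiting reagent.
H2O consumed = (1/1) × 0.2680 = 0.2680 mol
H2O remaining = 0.4282 − 0.2680 = 0.1602 mol
mass = 0.1602 × 18.02 = 2.887 g

2.89 g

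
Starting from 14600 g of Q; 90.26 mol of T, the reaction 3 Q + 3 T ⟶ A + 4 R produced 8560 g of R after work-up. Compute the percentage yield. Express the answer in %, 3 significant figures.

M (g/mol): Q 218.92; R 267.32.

36.0 %

n(Q) = 14600 / 218.92 = 66.69 mol
n(T) = 90.26 mol
n/ν for Q = 66.69/3 = 22.23
n/ν for T = 90.26/3 = 30.09
Smallest n/ν is Q → limiting reagent.
theoretical n(R) = (4/3) × 66.69 = 88.92 mol → 23770 g
% yield = 8560 / 23770 × 100 = 36.01 %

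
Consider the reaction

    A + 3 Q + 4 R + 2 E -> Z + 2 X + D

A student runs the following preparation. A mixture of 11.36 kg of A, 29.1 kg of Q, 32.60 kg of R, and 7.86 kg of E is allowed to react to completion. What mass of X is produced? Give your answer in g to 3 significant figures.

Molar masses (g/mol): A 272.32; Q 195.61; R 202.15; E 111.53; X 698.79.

n(A) = 11.36×1000 / 272.32 = 41.72 mol
n(Q) = 29.10×1000 / 195.61 = 148.8 mol
n(R) = 32.60×1000 / 202.15 = 161.3 mol
n(E) = 7.860×1000 / 111.53 = 70.47 mol
n/ν for A = 41.72/1 = 41.72
n/ν for Q = 148.8/3 = 49.60
n/ν for R = 161.3/4 = 40.33
n/ν for E = 70.47/2 = 35.24
Smallest n/ν is E → limiting reagent.
n(X) = (2/2) × 70.47 = 70.47 mol
mass = 70.47 × 698.79 = 49240 g

49200 g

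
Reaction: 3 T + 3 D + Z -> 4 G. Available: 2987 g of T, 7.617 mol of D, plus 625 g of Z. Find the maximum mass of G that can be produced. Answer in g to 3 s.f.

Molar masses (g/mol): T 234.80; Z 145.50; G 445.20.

4520 g

n(T) = 2987 / 234.80 = 12.72 mol
n(D) = 7.617 mol
n(Z) = 625.0 / 145.50 = 4.296 mol
n/ν → T: 4.240, D: 2.539, Z: 4.296; D is limiting.
n(G) = (4/3) × 7.617 = 10.16 mol
mass = 10.16 × 445.20 = 4523 g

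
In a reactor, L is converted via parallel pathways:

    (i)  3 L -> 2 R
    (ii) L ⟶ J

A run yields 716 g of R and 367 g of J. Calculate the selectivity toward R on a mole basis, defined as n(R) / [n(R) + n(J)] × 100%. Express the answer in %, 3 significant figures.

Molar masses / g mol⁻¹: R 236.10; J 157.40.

56.5 %

n(R) = 716 / 236.10 = 3.033 mol
n(J) = 367 / 157.40 = 2.332 mol
selectivity = 3.033/(3.033+2.332) × 100 = 56.53 %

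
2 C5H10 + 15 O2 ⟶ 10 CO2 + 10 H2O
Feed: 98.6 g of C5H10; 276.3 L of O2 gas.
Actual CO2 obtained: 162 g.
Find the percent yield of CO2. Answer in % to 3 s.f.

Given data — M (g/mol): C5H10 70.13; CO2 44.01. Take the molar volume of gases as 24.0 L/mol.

52.4 %

n(C5H10) = 98.60 / 70.13 = 1.406 mol
n(O2) = 276.3 / 24.0 = 11.51 mol
n/ν → C5H10: 0.7030, O2: 0.7673; C5H10 is limiting.
theoretical n(CO2) = (10/2) × 1.406 = 7.030 mol → 309.4 g
% yield = 162 / 309.4 × 100 = 52.36 %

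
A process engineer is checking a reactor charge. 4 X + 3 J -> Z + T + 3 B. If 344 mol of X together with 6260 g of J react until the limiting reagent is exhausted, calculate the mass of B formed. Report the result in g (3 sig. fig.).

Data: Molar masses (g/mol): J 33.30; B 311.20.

58500 g

n(X) = 344.0 mol
n(J) = 6260 / 33.30 = 188.0 mol
n/ν for X = 344.0/4 = 86.00
n/ν for J = 188.0/3 = 62.67
Smallest n/ν is J → limiting reagent.
n(B) = (3/3) × 188.0 = 188.0 mol
mass = 188.0 × 311.20 = 58510 g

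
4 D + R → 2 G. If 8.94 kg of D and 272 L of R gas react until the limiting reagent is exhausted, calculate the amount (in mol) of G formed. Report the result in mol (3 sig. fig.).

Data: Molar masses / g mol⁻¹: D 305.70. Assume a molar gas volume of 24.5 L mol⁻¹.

n(D) = 8.940×1000 / 305.70 = 29.24 mol
n(R) = 272.0 / 24.5 = 11.10 mol
n/ν for D = 29.24/4 = 7.310
n/ν for R = 11.10/1 = 11.10
Smallest n/ν is D → limiting reagent.
n(G) = (2/4) × 29.24 = 14.62 mol

14.6 mol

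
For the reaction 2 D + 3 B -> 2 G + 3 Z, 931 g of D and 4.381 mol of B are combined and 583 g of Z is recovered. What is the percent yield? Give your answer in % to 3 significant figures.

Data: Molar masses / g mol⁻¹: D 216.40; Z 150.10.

88.7 %

n(D) = 931.0 / 216.40 = 4.302 mol
n(B) = 4.381 mol
n/ν for D = 4.302/2 = 2.151
n/ν for B = 4.381/3 = 1.460
Smallest n/ν is B → limiting reagent.
theoretical n(Z) = (3/3) × 4.381 = 4.381 mol → 657.6 g
% yield = 583 / 657.6 × 100 = 88.66 %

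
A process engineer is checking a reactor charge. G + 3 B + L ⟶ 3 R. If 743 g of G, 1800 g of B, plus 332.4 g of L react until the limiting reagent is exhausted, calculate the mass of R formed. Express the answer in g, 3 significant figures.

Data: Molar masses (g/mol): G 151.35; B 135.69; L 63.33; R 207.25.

n(G) = 743.0 / 151.35 = 4.909 mol
n(B) = 1800 / 135.69 = 13.27 mol
n(L) = 332.4 / 63.33 = 5.249 mol
n/ν for G = 4.909/1 = 4.909
n/ν for B = 13.27/3 = 4.423
n/ν for L = 5.249/1 = 5.249
Smallest n/ν is B → limiting reagent.
n(R) = (3/3) × 13.27 = 13.27 mol
mass = 13.27 × 207.25 = 2750 g

2750 g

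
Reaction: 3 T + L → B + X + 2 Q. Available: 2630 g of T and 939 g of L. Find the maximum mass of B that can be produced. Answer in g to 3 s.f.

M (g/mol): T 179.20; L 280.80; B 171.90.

n(T) = 2630 / 179.20 = 14.68 mol
n(L) = 939.0 / 280.80 = 3.344 mol
n/ν for T = 14.68/3 = 4.893
n/ν for L = 3.344/1 = 3.344
Smallest n/ν is L → limiting reagent.
n(B) = (1/1) × 3.344 = 3.344 mol
mass = 3.344 × 171.90 = 574.8 g

575 g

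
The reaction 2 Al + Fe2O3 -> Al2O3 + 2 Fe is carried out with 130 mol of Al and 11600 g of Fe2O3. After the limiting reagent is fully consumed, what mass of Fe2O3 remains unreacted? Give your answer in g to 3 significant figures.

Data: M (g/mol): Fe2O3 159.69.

1220 g

n(Al) = 130.0 mol
n(Fe2O3) = 11600 / 159.69 = 72.64 mol
n/ν → Al: 65.00, Fe2O3: 72.64; Al is limiting.
Fe2O3 consumed = (1/2) × 130.0 = 65.00 mol
Fe2O3 remaining = 72.64 − 65.00 = 7.640 mol
mass = 7.640 × 159.69 = 1220 g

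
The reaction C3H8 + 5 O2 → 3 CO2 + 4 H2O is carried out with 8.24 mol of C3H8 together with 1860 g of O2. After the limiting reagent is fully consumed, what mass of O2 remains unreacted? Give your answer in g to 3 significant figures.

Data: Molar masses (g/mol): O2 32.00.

542 g

n(C3H8) = 8.240 mol
n(O2) = 1860 / 32.00 = 58.13 mol
n/ν for C3H8 = 8.240/1 = 8.240
n/ν for O2 = 58.13/5 = 11.63
Smallest n/ν is C3H8 → limiting reagent.
O2 consumed = (5/1) × 8.240 = 41.20 mol
O2 remaining = 58.13 − 41.20 = 16.93 mol
mass = 16.93 × 32.00 = 541.8 g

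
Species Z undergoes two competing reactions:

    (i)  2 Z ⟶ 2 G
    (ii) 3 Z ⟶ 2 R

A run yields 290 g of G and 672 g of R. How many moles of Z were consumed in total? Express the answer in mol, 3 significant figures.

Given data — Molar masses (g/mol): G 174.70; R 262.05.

n(G) = 290 / 174.70 = 1.660 mol
n(R) = 672 / 262.05 = 2.564 mol
n(Z) via (i) = (2/2)×1.660 = 1.660 mol
n(Z) via (ii) = (3/2)×2.564 = 3.846 mol
total n(Z) = 1.660 + 3.846 = 5.506 mol

5.51 mol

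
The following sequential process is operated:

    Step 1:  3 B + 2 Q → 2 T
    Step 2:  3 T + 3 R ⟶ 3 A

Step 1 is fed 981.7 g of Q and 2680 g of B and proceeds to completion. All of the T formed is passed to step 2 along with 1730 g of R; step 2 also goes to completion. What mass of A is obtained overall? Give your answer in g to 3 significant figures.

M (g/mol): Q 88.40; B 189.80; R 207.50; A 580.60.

Step 1:
n(Q) = 981.7 / 88.40 = 11.11 mol
n(B) = 2680 / 189.80 = 14.12 mol
n/ν for Q = 11.11/2 = 5.555
n/ν for B = 14.12/3 = 4.707
Smallest n/ν is B → limiting reagent.
n(T) produced = (2/3) × 14.12 = 9.413 mol
Step 2:
n(T) available = 9.413 mol
n(R) = 1730 / 207.50 = 8.337 mol
n/ν for T = 9.413/3 = 3.138
n/ν for R = 8.337/3 = 2.779
Smallest n/ν is R → limiting reagent.
n(A) = (3/3) × 8.337 = 8.337 mol
mass = 8.337 × 580.60 = 4840 g

4840 g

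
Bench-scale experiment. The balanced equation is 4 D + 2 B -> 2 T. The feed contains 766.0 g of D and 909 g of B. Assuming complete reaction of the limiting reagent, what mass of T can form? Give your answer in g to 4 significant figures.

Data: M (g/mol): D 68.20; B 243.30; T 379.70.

n(D) = 766.0 / 68.20 = 11.23 mol
n(B) = 909.0 / 243.30 = 3.736 mol
n/ν for D = 11.23/4 = 2.808
n/ν for B = 3.736/2 = 1.868
Smallest n/ν is B → limiting reagent.
n(T) = (2/2) × 3.736 = 3.736 mol
mass = 3.736 × 379.70 = 1419 g

1419 g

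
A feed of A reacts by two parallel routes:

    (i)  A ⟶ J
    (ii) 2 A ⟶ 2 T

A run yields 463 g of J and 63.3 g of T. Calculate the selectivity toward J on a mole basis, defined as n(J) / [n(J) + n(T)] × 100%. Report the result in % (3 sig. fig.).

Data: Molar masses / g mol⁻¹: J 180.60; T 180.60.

n(J) = 463 / 180.60 = 2.564 mol
n(T) = 63.3 / 180.60 = 0.3505 mol
selectivity = 2.564/(2.564+0.3505) × 100 = 87.97 %

88.0 %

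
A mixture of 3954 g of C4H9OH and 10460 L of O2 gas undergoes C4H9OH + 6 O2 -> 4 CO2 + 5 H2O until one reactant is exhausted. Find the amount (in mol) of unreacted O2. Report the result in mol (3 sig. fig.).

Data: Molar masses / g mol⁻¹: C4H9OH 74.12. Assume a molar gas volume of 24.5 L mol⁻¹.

n(C4H9OH) = 3954 / 74.12 = 53.35 mol
n(O2) = 10460 / 24.5 = 426.9 mol
n/ν for C4H9OH = 53.35/1 = 53.35
n/ν for O2 = 426.9/6 = 71.15
Smallest n/ν is C4H9OH → limiting reagent.
O2 consumed = (6/1) × 53.35 = 320.1 mol
O2 remaining = 426.9 − 320.1 = 106.8 mol

107 mol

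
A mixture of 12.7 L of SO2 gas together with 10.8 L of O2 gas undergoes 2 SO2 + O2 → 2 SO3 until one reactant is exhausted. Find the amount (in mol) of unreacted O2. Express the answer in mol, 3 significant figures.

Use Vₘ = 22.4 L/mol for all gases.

0.199 mol

n(SO2) = 12.70 / 22.4 = 0.5670 mol
n(O2) = 10.80 / 22.4 = 0.4821 mol
n/ν → SO2: 0.2835, O2: 0.4821; SO2 is limiting.
O2 consumed = (1/2) × 0.5670 = 0.2835 mol
O2 remaining = 0.4821 − 0.2835 = 0.1986 mol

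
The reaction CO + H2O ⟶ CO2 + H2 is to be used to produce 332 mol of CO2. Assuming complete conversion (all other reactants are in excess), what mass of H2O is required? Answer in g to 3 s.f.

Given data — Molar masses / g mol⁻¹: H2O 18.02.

n(CO2) = 332.0 mol
n(H2O) = (1/1) × 332.0 = 332.0 mol
mass = 332.0 × 18.02 = 5983 g

5980 g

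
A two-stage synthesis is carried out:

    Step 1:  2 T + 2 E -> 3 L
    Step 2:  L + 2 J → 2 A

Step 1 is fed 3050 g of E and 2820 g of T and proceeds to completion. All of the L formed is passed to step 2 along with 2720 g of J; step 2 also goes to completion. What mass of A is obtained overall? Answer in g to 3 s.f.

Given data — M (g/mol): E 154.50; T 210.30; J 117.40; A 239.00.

5540 g

Step 1:
n(E) = 3050 / 154.50 = 19.74 mol
n(T) = 2820 / 210.30 = 13.41 mol
n/ν for E = 19.74/2 = 9.870
n/ν for T = 13.41/2 = 6.705
Smallest n/ν is T → limiting reagent.
n(L) produced = (3/2) × 13.41 = 20.12 mol
Step 2:
n(L) available = 20.12 mol
n(J) = 2720 / 117.40 = 23.17 mol
n/ν for L = 20.12/1 = 20.12
n/ν for J = 23.17/2 = 11.59
Smallest n/ν is J → limiting reagent.
n(A) = (2/2) × 23.17 = 23.17 mol
mass = 23.17 × 239.00 = 5538 g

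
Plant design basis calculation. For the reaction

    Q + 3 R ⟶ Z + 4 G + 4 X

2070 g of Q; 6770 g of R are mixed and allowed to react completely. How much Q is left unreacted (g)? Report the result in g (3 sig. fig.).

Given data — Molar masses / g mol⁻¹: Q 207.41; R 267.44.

n(Q) = 2070 / 207.41 = 9.980 mol
n(R) = 6770 / 267.44 = 25.31 mol
n/ν for Q = 9.980/1 = 9.980
n/ν for R = 25.31/3 = 8.437
Smallest n/ν is R → limiting reagent.
Q consumed = (1/3) × 25.31 = 8.437 mol
Q remaining = 9.980 − 8.437 = 1.543 mol
mass = 1.543 × 207.41 = 320.0 g

320 g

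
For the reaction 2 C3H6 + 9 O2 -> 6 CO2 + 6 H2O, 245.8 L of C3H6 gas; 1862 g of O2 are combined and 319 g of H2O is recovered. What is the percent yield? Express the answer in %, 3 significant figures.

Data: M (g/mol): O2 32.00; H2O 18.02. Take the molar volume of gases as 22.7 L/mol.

54.5 %

n(C3H6) = 245.8 / 22.7 = 10.83 mol
n(O2) = 1862 / 32.00 = 58.19 mol
n/ν for C3H6 = 10.83/2 = 5.415
n/ν for O2 = 58.19/9 = 6.466
Smallest n/ν is C3H6 → limiting reagent.
theoretical n(H2O) = (6/2) × 10.83 = 32.49 mol → 585.5 g
% yield = 319 / 585.5 × 100 = 54.48 %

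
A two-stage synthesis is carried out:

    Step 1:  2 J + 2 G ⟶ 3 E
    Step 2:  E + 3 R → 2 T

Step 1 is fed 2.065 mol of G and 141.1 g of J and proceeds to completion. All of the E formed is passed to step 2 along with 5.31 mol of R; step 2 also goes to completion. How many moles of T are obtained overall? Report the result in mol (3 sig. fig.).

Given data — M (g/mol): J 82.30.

Step 1:
n(G) = 2.065 mol
n(J) = 141.1 / 82.30 = 1.714 mol
n/ν for G = 2.065/2 = 1.033
n/ν for J = 1.714/2 = 0.8570
Smallest n/ν is J → limiting reagent.
n(E) produced = (3/2) × 1.714 = 2.571 mol
Step 2:
n(E) available = 2.571 mol
n(R) = 5.310 mol
n/ν for E = 2.571/1 = 2.571
n/ν for R = 5.310/3 = 1.770
Smallest n/ν is R → limiting reagent.
n(T) = (2/3) × 5.310 = 3.540 mol

3.54 mol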